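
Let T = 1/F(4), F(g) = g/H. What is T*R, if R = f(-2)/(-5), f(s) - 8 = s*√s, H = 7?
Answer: -14/5 + 7*I*√2/10 ≈ -2.8 + 0.98995*I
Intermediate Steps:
f(s) = 8 + s^(3/2) (f(s) = 8 + s*√s = 8 + s^(3/2))
F(g) = g/7
T = 7/4 (T = 1/((⅐)*4) = 1/(4/7) = 7/4 ≈ 1.7500)
R = -8/5 + 2*I*√2/5 (R = (8 + (-2)^(3/2))/(-5) = (8 - 2*I*√2)*(-⅕) = -8/5 + 2*I*√2/5 ≈ -1.6 + 0.56569*I)
T*R = 7*(-8/5 + 2*I*√2/5)/4 = -14/5 + 7*I*√2/10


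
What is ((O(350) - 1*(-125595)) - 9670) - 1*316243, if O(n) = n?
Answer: -199968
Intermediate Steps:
((O(350) - 1*(-125595)) - 9670) - 1*316243 = ((350 - 1*(-125595)) - 9670) - 1*316243 = ((350 + 125595) - 9670) - 316243 = (125945 - 9670) - 316243 = 116275 - 316243 = -199968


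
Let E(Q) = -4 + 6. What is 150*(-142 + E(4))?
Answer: -21000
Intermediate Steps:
E(Q) = 2
150*(-142 + E(4)) = 150*(-142 + 2) = 150*(-140) = -21000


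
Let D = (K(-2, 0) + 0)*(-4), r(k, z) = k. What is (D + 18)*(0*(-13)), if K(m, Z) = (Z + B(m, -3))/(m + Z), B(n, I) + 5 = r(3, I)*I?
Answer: 0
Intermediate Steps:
B(n, I) = -5 + 3*I
K(m, Z) = (-14 + Z)/(Z + m) (K(m, Z) = (Z + (-5 + 3*(-3)))/(m + Z) = (Z + (-5 - 9))/(Z + m) = (Z - 14)/(Z + m) = (-14 + Z)/(Z + m))
D = -28 (D = ((-14 + 0)/(0 - 2) + 0)*(-4) = (-14/(-2) + 0)*(-4) = (-1/2*(-14) + 0)*(-4) = (7 + 0)*(-4) = 7*(-4) = -28)
(D + 18)*(0*(-13)) = (-28 + 18)*(0*(-13)) = -10*0 = 0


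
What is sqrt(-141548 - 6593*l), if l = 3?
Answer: I*sqrt(161327) ≈ 401.66*I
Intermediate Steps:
sqrt(-141548 - 6593*l) = sqrt(-141548 - 6593*3) = sqrt(-141548 - 19779) = sqrt(-161327) = I*sqrt(161327)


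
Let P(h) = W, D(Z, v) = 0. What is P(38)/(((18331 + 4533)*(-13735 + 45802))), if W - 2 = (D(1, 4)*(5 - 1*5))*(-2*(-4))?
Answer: 1/366589944 ≈ 2.7278e-9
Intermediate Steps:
W = 2 (W = 2 + (0*(5 - 1*5))*(-2*(-4)) = 2 + (0*(5 - 5))*8 = 2 + (0*0)*8 = 2 + 0*8 = 2 + 0 = 2)
P(h) = 2
P(38)/(((18331 + 4533)*(-13735 + 45802))) = 2/(((18331 + 4533)*(-13735 + 45802))) = 2/((22864*32067)) = 2/733179888 = 2*(1/733179888) = 1/366589944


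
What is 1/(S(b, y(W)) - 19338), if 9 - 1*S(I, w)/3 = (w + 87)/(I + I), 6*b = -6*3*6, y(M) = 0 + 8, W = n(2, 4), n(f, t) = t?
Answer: -12/231637 ≈ -5.1805e-5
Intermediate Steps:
W = 4
y(M) = 8
b = -18 (b = (-6*3*6)/6 = (-18*6)/6 = (⅙)*(-108) = -18)
S(I, w) = 27 - 3*(87 + w)/(2*I) (S(I, w) = 27 - 3*(w + 87)/(I + I) = 27 - 3*(87 + w)/(2*I))
1/(S(b, y(W)) - 19338) = 1/((3/2)*(-87 - 1*8 + 18*(-18))/(-18) - 19338) = 1/((3/2)*(-1/18)*(-87 - 8 - 324) - 19338) = 1/((3/2)*(-1/18)*(-419) - 19338) = 1/(419/12 - 19338) = 1/(-231637/12) = -12/231637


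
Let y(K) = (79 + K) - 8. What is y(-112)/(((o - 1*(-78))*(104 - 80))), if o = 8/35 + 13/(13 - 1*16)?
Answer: -1435/62072 ≈ -0.023118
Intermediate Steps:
y(K) = 71 + K
o = -431/105 (o = 8*(1/35) + 13/(13 - 16) = 8/35 + 13/(-3) = 8/35 + 13*(-⅓) = 8/35 - 13/3 = -431/105 ≈ -4.1048)
y(-112)/(((o - 1*(-78))*(104 - 80))) = (71 - 112)/(((-431/105 - 1*(-78))*(104 - 80))) = -41*1/(24*(-431/105 + 78)) = -41/((7759/105)*24) = -41/62072/35 = -41*35/62072 = -1435/62072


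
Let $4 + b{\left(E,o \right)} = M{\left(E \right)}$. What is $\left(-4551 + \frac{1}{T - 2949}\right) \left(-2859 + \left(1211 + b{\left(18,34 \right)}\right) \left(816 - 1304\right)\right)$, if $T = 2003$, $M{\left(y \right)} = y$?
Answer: $\frac{2585985357773}{946} \approx 2.7336 \cdot 10^{9}$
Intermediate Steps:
$b{\left(E,o \right)} = -4 + E$
$\left(-4551 + \frac{1}{T - 2949}\right) \left(-2859 + \left(1211 + b{\left(18,34 \right)}\right) \left(816 - 1304\right)\right) = \left(-4551 + \frac{1}{2003 - 2949}\right) \left(-2859 + \left(1211 + \left(-4 + 18\right)\right) \left(816 - 1304\right)\right) = \left(-4551 + \frac{1}{-946}\right) \left(-2859 + \left(1211 + 14\right) \left(-488\right)\right) = \left(-4551 - \frac{1}{946}\right) \left(-2859 + 1225 \left(-488\right)\right) = - \frac{4305247 \left(-2859 - 597800\right)}{946} = \left(- \frac{4305247}{946}\right) \left(-600659\right) = \frac{2585985357773}{946}$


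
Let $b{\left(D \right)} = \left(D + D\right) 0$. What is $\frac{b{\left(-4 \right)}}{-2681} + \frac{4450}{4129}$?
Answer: $\frac{4450}{4129} \approx 1.0777$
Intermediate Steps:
$b{\left(D \right)} = 0$ ($b{\left(D \right)} = 2 D 0 = 0$)
$\frac{b{\left(-4 \right)}}{-2681} + \frac{4450}{4129} = \frac{0}{-2681} + \frac{4450}{4129} = 0 \left(- \frac{1}{2681}\right) + 4450 \cdot \frac{1}{4129} = 0 + \frac{4450}{4129} = \frac{4450}{4129}$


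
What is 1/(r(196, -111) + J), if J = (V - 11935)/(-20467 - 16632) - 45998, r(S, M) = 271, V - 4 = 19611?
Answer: -37099/1696433653 ≈ -2.1869e-5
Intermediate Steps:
V = 19615 (V = 4 + 19611 = 19615)
J = -1706487482/37099 (J = (19615 - 11935)/(-20467 - 16632) - 45998 = 7680/(-37099) - 45998 = 7680*(-1/37099) - 45998 = -7680/37099 - 45998 = -1706487482/37099 ≈ -45998.)
1/(r(196, -111) + J) = 1/(271 - 1706487482/37099) = 1/(-1696433653/37099) = -37099/1696433653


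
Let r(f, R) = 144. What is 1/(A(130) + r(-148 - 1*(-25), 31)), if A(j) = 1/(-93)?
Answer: 93/13391 ≈ 0.0069450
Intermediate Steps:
A(j) = -1/93
1/(A(130) + r(-148 - 1*(-25), 31)) = 1/(-1/93 + 144) = 1/(13391/93) = 93/13391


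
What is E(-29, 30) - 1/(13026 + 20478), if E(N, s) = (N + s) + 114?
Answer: 3852959/33504 ≈ 115.00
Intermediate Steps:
E(N, s) = 114 + N + s
E(-29, 30) - 1/(13026 + 20478) = (114 - 29 + 30) - 1/(13026 + 20478) = 115 - 1/33504 = 3852959/33504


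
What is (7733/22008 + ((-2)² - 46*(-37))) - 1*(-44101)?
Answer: 1008128189/22008 ≈ 45807.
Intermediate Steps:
(7733/22008 + ((-2)² - 46*(-37))) - 1*(-44101) = (7733*(1/22008) + (4 + 1702)) + 44101 = (7733/22008 + 1706) + 44101 = 37553381/22008 + 44101 = 1008128189/22008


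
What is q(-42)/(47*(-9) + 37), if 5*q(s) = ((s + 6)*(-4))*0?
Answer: 0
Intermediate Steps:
q(s) = 0 (q(s) = (((s + 6)*(-4))*0)/5 = (((6 + s)*(-4))*0)/5 = ((-24 - 4*s)*0)/5 = (⅕)*0 = 0)
q(-42)/(47*(-9) + 37) = 0/(47*(-9) + 37) = 0/(-423 + 37) = 0/(-386) = 0*(-1/386) = 0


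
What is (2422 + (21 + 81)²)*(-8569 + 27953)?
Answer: 248619184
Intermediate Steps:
(2422 + (21 + 81)²)*(-8569 + 27953) = (2422 + 102²)*19384 = (2422 + 10404)*19384 = 12826*19384 = 248619184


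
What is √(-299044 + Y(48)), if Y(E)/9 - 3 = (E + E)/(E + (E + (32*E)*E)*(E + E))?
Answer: I*√6510164574327799/147553 ≈ 546.82*I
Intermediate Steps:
Y(E) = 27 + 18*E/(E + 2*E*(E + 32*E²)) (Y(E) = 27 + 9*((E + E)/(E + (E + (32*E)*E)*(E + E))) = 27 + 9*((2*E)/(E + (E + 32*E²)*(2*E))) = 27 + 9*((2*E)/(E + 2*E*(E + 32*E²))) = 27 + 9*(2*E/(E + 2*E*(E + 32*E²))) = 27 + 18*E/(E + 2*E*(E + 32*E²)))
√(-299044 + Y(48)) = √(-299044 + 9*(5 + 6*48 + 192*48²)/(1 + 2*48 + 64*48²)) = √(-299044 + 9*(5 + 288 + 192*2304)/(1 + 96 + 64*2304)) = √(-299044 + 9*(5 + 288 + 442368)/(1 + 96 + 147456)) = √(-299044 + 9*442661/147553) = √(-299044 + 9*(1/147553)*442661) = √(-299044 + 3983949/147553) = √(-44120855383/147553) = I*√6510164574327799/147553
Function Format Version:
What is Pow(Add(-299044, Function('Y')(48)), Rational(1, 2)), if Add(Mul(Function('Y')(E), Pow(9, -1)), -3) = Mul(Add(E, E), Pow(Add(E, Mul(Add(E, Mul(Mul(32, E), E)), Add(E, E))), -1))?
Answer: Mul(Rational(1, 147553), I, Pow(6510164574327799, Rational(1, 2))) ≈ Mul(546.82, I)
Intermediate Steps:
Function('Y')(E) = Add(27, Mul(18, E, Pow(Add(E, Mul(2, E, Add(E, Mul(32, Pow(E, 2))))), -1))) (Function('Y')(E) = Add(27, Mul(9, Mul(Add(E, E), Pow(Add(E, Mul(Add(E, Mul(Mul(32, E), E)), Add(E, E))), -1)))) = Add(27, Mul(9, Mul(Mul(2, E), Pow(Add(E, Mul(Add(E, Mul(32, Pow(E, 2))), Mul(2, E))), -1)))) = Add(27, Mul(9, Mul(Mul(2, E), Pow(Add(E, Mul(2, E, Add(E, Mul(32, Pow(E, 2))))), -1)))) = Add(27, Mul(9, Mul(2, E, Pow(Add(E, Mul(2, E, Add(E, Mul(32, Pow(E, 2))))), -1)))) = Add(27, Mul(18, E, Pow(Add(E, Mul(2, E, Add(E, Mul(32, Pow(E, 2))))), -1))))
Pow(Add(-299044, Function('Y')(48)), Rational(1, 2)) = Pow(Add(-299044, Mul(9, Pow(Add(1, Mul(2, 48), Mul(64, Pow(48, 2))), -1), Add(5, Mul(6, 48), Mul(192, Pow(48, 2))))), Rational(1, 2)) = Pow(Add(-299044, Mul(9, Pow(Add(1, 96, Mul(64, 2304)), -1), Add(5, 288, Mul(192, 2304)))), Rational(1, 2)) = Pow(Add(-299044, Mul(9, Pow(Add(1, 96, 147456), -1), Add(5, 288, 442368))), Rational(1, 2)) = Pow(Add(-299044, Mul(9, Pow(147553, -1), 442661)), Rational(1, 2)) = Pow(Add(-299044, Mul(9, Rational(1, 147553), 442661)), Rational(1, 2)) = Pow(Add(-299044, Rational(3983949, 147553)), Rational(1, 2)) = Pow(Rational(-44120855383, 147553), Rational(1, 2)) = Mul(Rational(1, 147553), I, Pow(6510164574327799, Rational(1, 2)))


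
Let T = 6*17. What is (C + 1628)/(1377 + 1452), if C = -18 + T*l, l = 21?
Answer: 3752/2829 ≈ 1.3263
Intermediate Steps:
T = 102
C = 2124 (C = -18 + 102*21 = -18 + 2142 = 2124)
(C + 1628)/(1377 + 1452) = (2124 + 1628)/(1377 + 1452) = 3752/2829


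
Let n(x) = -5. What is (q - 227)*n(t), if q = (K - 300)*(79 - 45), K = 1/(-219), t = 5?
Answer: 11417735/219 ≈ 52136.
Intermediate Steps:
K = -1/219 ≈ -0.0045662
q = -2233834/219 (q = (-1/219 - 300)*(79 - 45) = -65701/219*34 = -2233834/219 ≈ -10200.)
(q - 227)*n(t) = (-2233834/219 - 227)*(-5) = -2283547/219*(-5) = 11417735/219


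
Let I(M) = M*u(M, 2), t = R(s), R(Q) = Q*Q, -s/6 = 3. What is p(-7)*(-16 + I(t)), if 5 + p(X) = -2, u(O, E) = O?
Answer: -734720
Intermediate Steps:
s = -18 (s = -6*3 = -18)
R(Q) = Q²
t = 324 (t = (-18)² = 324)
I(M) = M² (I(M) = M*M = M²)
p(X) = -7 (p(X) = -5 - 2 = -7)
p(-7)*(-16 + I(t)) = -7*(-16 + 324²) = -7*(-16 + 104976) = -7*104960 = -734720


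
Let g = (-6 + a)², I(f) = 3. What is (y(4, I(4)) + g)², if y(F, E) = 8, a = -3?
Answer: 7921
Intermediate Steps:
g = 81 (g = (-6 - 3)² = (-9)² = 81)
(y(4, I(4)) + g)² = (8 + 81)² = 89² = 7921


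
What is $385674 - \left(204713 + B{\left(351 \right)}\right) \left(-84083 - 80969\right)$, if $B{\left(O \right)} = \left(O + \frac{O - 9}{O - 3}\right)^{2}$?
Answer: $\frac{45613548625925}{841} \approx 5.4237 \cdot 10^{10}$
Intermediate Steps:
$B{\left(O \right)} = \left(O + \frac{-9 + O}{-3 + O}\right)^{2}$
$385674 - \left(204713 + B{\left(351 \right)}\right) \left(-84083 - 80969\right) = 385674 - \left(204713 + \frac{\left(9 - 351^{2} + 2 \cdot 351\right)^{2}}{\left(-3 + 351\right)^{2}}\right) \left(-84083 - 80969\right) = 385674 - \left(204713 + \frac{\left(9 - 123201 + 702\right)^{2}}{121104}\right) \left(-165052\right) = 385674 - \left(204713 + \frac{\left(-122490\right)^{2}}{121104}\right) \left(-165052\right) = 385674 - \left(204713 + \frac{1}{121104} \cdot 15003800100\right) \left(-165052\right) = 385674 - \left(204713 + \frac{416772225}{3364}\right) \left(-165052\right) = 385674 - \frac{1105426757}{3364} \left(-165052\right) = 385674 - - \frac{45613224274091}{841} = 385674 + \frac{45613224274091}{841} = \frac{45613548625925}{841}$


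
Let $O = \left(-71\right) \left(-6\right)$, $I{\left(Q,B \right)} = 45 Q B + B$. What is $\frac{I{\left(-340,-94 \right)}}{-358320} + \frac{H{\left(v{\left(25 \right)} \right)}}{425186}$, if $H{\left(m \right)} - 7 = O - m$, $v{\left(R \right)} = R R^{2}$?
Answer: $- \frac{154226533789}{38088161880} \approx -4.0492$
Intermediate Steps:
$v{\left(R \right)} = R^{3}$
$I{\left(Q,B \right)} = B + 45 B Q$ ($I{\left(Q,B \right)} = 45 B Q + B = B + 45 B Q$)
$O = 426$
$H{\left(m \right)} = 433 - m$ ($H{\left(m \right)} = 7 - \left(-426 + m\right) = 433 - m$)
$\frac{I{\left(-340,-94 \right)}}{-358320} + \frac{H{\left(v{\left(25 \right)} \right)}}{425186} = \frac{\left(-94\right) \left(1 + 45 \left(-340\right)\right)}{-358320} + \frac{433 - 25^{3}}{425186} = - 94 \left(1 - 15300\right) \left(- \frac{1}{358320}\right) + \left(433 - 15625\right) \frac{1}{425186} = \left(-94\right) \left(-15299\right) \left(- \frac{1}{358320}\right) + \left(433 - 15625\right) \frac{1}{425186} = 1438106 \left(- \frac{1}{358320}\right) - \frac{7596}{212593} = - \frac{719053}{179160} - \frac{7596}{212593} = - \frac{154226533789}{38088161880}$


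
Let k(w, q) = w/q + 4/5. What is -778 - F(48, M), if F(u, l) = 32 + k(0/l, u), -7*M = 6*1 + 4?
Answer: -4054/5 ≈ -810.80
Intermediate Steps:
k(w, q) = ⅘ + w/q (k(w, q) = w/q + 4*(⅕) = w/q + ⅘ = ⅘ + w/q)
M = -10/7 (M = -(6*1 + 4)/7 = -(6 + 4)/7 = -⅐*10 = -10/7 ≈ -1.4286)
F(u, l) = 164/5 (F(u, l) = 32 + (⅘ + (0/l)/u) = 32 + (⅘ + 0/u) = 32 + (⅘ + 0) = 32 + ⅘ = 164/5)
-778 - F(48, M) = -778 - 1*164/5 = -778 - 164/5 = -4054/5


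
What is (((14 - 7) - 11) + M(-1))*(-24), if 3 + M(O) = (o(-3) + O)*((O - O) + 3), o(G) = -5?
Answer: 600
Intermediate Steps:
M(O) = -18 + 3*O (M(O) = -3 + (-5 + O)*((O - O) + 3) = -3 + (-5 + O)*(0 + 3) = -3 + (-5 + O)*3 = -3 + (-15 + 3*O) = -18 + 3*O)
(((14 - 7) - 11) + M(-1))*(-24) = (((14 - 7) - 11) + (-18 + 3*(-1)))*(-24) = ((7 - 11) + (-18 - 3))*(-24) = (-4 - 21)*(-24) = -25*(-24) = 600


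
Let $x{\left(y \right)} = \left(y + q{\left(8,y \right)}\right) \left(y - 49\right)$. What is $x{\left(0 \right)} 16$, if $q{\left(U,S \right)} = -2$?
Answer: $1568$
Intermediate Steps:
$x{\left(y \right)} = \left(-49 + y\right) \left(-2 + y\right)$ ($x{\left(y \right)} = \left(y - 2\right) \left(y - 49\right) = \left(-2 + y\right) \left(-49 + y\right) = \left(-49 + y\right) \left(-2 + y\right)$)
$x{\left(0 \right)} 16 = \left(98 + 0^{2} - 0\right) 16 = \left(98 + 0 + 0\right) 16 = 98 \cdot 16 = 1568$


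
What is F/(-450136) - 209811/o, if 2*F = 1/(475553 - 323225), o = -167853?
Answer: 1370132102453063/1096133109295488 ≈ 1.2500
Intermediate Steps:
F = 1/304656 (F = 1/(2*(475553 - 323225)) = (½)/152328 = (½)*(1/152328) = 1/304656 ≈ 3.2824e-6)
F/(-450136) - 209811/o = (1/304656)/(-450136) - 209811/(-167853) = (1/304656)*(-1/450136) - 209811*(-1/167853) = -1/137136633216 + 9991/7993 = 1370132102453063/1096133109295488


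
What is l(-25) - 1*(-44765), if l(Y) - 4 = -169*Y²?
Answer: -60856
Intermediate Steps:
l(Y) = 4 - 169*Y²
l(-25) - 1*(-44765) = (4 - 169*(-25)²) - 1*(-44765) = (4 - 169*625) + 44765 = (4 - 105625) + 44765 = -105621 + 44765 = -60856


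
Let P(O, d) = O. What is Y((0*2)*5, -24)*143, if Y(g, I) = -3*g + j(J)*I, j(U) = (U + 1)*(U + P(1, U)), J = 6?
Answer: -168168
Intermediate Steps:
j(U) = (1 + U)² (j(U) = (U + 1)*(U + 1) = (1 + U)*(1 + U) = (1 + U)²)
Y(g, I) = -3*g + 49*I (Y(g, I) = -3*g + (1 + 6² + 2*6)*I = -3*g + (1 + 36 + 12)*I = -3*g + 49*I)
Y((0*2)*5, -24)*143 = (-3*0*2*5 + 49*(-24))*143 = (-0*5 - 1176)*143 = (-3*0 - 1176)*143 = (0 - 1176)*143 = -1176*143 = -168168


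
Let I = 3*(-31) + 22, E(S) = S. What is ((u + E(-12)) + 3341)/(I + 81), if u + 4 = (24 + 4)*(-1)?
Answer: 3297/10 ≈ 329.70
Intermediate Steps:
u = -32 (u = -4 + (24 + 4)*(-1) = -4 + 28*(-1) = -4 - 28 = -32)
I = -71 (I = -93 + 22 = -71)
((u + E(-12)) + 3341)/(I + 81) = ((-32 - 12) + 3341)/(-71 + 81) = (-44 + 3341)/10 = 3297*(⅒) = 3297/10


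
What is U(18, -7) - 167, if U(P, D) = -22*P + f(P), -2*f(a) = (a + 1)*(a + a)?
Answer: -905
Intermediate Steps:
f(a) = -a*(1 + a) (f(a) = -(a + 1)*(a + a)/2 = -(1 + a)*2*a/2 = -a*(1 + a))
U(P, D) = -22*P - P*(1 + P)
U(18, -7) - 167 = 18*(-23 - 1*18) - 167 = 18*(-23 - 18) - 167 = 18*(-41) - 167 = -738 - 167 = -905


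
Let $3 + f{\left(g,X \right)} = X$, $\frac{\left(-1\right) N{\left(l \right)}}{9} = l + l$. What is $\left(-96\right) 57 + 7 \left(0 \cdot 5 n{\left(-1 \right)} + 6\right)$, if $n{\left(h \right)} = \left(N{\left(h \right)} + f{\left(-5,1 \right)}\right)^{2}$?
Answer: $-5430$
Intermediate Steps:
$N{\left(l \right)} = - 18 l$ ($N{\left(l \right)} = - 9 \left(l + l\right) = - 9 \cdot 2 l = - 18 l$)
$f{\left(g,X \right)} = -3 + X$
$n{\left(h \right)} = \left(-2 - 18 h\right)^{2}$ ($n{\left(h \right)} = \left(- 18 h + \left(-3 + 1\right)\right)^{2} = \left(- 18 h - 2\right)^{2} = \left(-2 - 18 h\right)^{2}$)
$\left(-96\right) 57 + 7 \left(0 \cdot 5 n{\left(-1 \right)} + 6\right) = \left(-96\right) 57 + 7 \left(0 \cdot 5 \cdot 4 \left(1 + 9 \left(-1\right)\right)^{2} + 6\right) = -5472 + 7 \left(0 \cdot 4 \left(1 - 9\right)^{2} + 6\right) = -5472 + 7 \left(0 \cdot 4 \left(-8\right)^{2} + 6\right) = -5472 + 7 \left(0 \cdot 4 \cdot 64 + 6\right) = -5472 + 7 \left(0 \cdot 256 + 6\right) = -5472 + 7 \left(0 + 6\right) = -5472 + 7 \cdot 6 = -5472 + 42 = -5430$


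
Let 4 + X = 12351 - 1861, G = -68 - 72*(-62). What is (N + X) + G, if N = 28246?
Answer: 43128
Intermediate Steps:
G = 4396 (G = -68 + 4464 = 4396)
X = 10486 (X = -4 + (12351 - 1861) = -4 + 10490 = 10486)
(N + X) + G = (28246 + 10486) + 4396 = 38732 + 4396 = 43128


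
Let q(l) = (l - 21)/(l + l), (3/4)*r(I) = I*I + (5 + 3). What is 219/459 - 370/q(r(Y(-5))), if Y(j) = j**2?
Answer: -95497601/125919 ≈ -758.41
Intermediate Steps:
r(I) = 32/3 + 4*I**2/3 (r(I) = 4*(I*I + (5 + 3))/3 = 4*(I**2 + 8)/3 = 4*(8 + I**2)/3 = 32/3 + 4*I**2/3)
q(l) = (-21 + l)/(2*l) (q(l) = (-21 + l)/((2*l)) = (-21 + l)*(1/(2*l)) = (-21 + l)/(2*l))
219/459 - 370/q(r(Y(-5))) = 219/459 - 370*2*(32/3 + 4*((-5)**2)**2/3)/(-21 + (32/3 + 4*((-5)**2)**2/3)) = 219*(1/459) - 370*2*(32/3 + (4/3)*25**2)/(-21 + (32/3 + (4/3)*25**2)) = 73/153 - 370*2*(32/3 + (4/3)*625)/(-21 + (32/3 + (4/3)*625)) = 73/153 - 370*2*(32/3 + 2500/3)/(-21 + (32/3 + 2500/3)) = 73/153 - 370*1688/(-21 + 844) = 73/153 - 370/((1/2)*(1/844)*823) = 73/153 - 370/823/1688 = 73/153 - 370*1688/823 = 73/153 - 624560/823 = -95497601/125919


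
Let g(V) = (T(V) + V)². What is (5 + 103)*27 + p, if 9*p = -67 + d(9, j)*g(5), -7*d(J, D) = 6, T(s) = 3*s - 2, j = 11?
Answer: 181295/63 ≈ 2877.7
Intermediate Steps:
T(s) = -2 + 3*s
d(J, D) = -6/7 (d(J, D) = -⅐*6 = -6/7)
g(V) = (-2 + 4*V)² (g(V) = ((-2 + 3*V) + V)² = (-2 + 4*V)²)
p = -2413/63 (p = (-67 - 24*(-1 + 2*5)²/7)/9 = (-67 - 24*(-1 + 10)²/7)/9 = (-67 - 24*9²/7)/9 = (-67 - 24*81/7)/9 = (-67 - 6/7*324)/9 = (-67 - 1944/7)/9 = (⅑)*(-2413/7) = -2413/63 ≈ -38.302)
(5 + 103)*27 + p = (5 + 103)*27 - 2413/63 = 108*27 - 2413/63 = 2916 - 2413/63 = 181295/63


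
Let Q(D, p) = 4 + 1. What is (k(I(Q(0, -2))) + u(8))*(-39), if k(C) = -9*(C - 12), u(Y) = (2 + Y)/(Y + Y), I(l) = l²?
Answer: 36309/8 ≈ 4538.6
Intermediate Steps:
Q(D, p) = 5
u(Y) = (2 + Y)/(2*Y) (u(Y) = (2 + Y)/((2*Y)) = (2 + Y)*(1/(2*Y)) = (2 + Y)/(2*Y))
k(C) = 108 - 9*C (k(C) = -9*(-12 + C) = 108 - 9*C)
(k(I(Q(0, -2))) + u(8))*(-39) = ((108 - 9*5²) + (½)*(2 + 8)/8)*(-39) = ((108 - 9*25) + (½)*(⅛)*10)*(-39) = ((108 - 225) + 5/8)*(-39) = (-117 + 5/8)*(-39) = -931/8*(-39) = 36309/8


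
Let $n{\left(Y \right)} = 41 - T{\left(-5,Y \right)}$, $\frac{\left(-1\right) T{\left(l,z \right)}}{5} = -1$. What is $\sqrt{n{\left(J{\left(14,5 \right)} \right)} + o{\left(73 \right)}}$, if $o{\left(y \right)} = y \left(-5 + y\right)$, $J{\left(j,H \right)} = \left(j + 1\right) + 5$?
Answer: $50 \sqrt{2} \approx 70.711$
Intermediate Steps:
$J{\left(j,H \right)} = 6 + j$ ($J{\left(j,H \right)} = \left(1 + j\right) + 5 = 6 + j$)
$T{\left(l,z \right)} = 5$ ($T{\left(l,z \right)} = \left(-5\right) \left(-1\right) = 5$)
$n{\left(Y \right)} = 36$ ($n{\left(Y \right)} = 41 - 5 = 36$)
$\sqrt{n{\left(J{\left(14,5 \right)} \right)} + o{\left(73 \right)}} = \sqrt{36 + 73 \left(-5 + 73\right)} = \sqrt{36 + 73 \cdot 68} = \sqrt{36 + 4964} = \sqrt{5000} = 50 \sqrt{2}$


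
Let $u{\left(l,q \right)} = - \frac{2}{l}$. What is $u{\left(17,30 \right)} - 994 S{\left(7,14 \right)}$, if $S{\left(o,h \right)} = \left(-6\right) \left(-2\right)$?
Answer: $- \frac{202778}{17} \approx -11928.0$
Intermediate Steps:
$S{\left(o,h \right)} = 12$
$u{\left(17,30 \right)} - 994 S{\left(7,14 \right)} = - \frac{2}{17} - 11928 = - \frac{202778}{17}$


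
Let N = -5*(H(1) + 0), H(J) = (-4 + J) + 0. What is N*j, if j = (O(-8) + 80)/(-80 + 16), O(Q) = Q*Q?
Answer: -135/4 ≈ -33.750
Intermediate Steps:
O(Q) = Q**2
H(J) = -4 + J
N = 15 (N = -5*((-4 + 1) + 0) = -5*(-3 + 0) = -5*(-3) = 15)
j = -9/4 (j = ((-8)**2 + 80)/(-80 + 16) = (64 + 80)/(-64) = 144*(-1/64) = -9/4 ≈ -2.2500)
N*j = 15*(-9/4) = -135/4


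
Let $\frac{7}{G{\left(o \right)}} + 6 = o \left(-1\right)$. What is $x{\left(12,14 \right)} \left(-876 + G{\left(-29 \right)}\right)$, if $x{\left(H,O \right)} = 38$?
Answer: $- \frac{765358}{23} \approx -33276.0$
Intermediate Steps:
$G{\left(o \right)} = \frac{7}{-6 - o}$ ($G{\left(o \right)} = \frac{7}{-6 + o \left(-1\right)} = \frac{7}{-6 - o}$)
$x{\left(12,14 \right)} \left(-876 + G{\left(-29 \right)}\right) = 38 \left(-876 - \frac{7}{6 - 29}\right) = 38 \left(-876 - \frac{7}{-23}\right) = 38 \left(-876 - - \frac{7}{23}\right) = 38 \left(-876 + \frac{7}{23}\right) = 38 \left(- \frac{20141}{23}\right) = - \frac{765358}{23}$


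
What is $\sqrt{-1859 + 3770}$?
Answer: $7 \sqrt{39} \approx 43.715$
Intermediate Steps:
$\sqrt{-1859 + 3770} = \sqrt{1911} = 7 \sqrt{39}$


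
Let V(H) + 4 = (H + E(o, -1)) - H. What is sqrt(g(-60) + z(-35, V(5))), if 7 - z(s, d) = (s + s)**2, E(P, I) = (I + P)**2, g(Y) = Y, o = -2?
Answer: I*sqrt(4953) ≈ 70.378*I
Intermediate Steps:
V(H) = 5 (V(H) = -4 + ((H + (-1 - 2)**2) - H) = -4 + ((H + (-3)**2) - H) = -4 + ((H + 9) - H) = -4 + ((9 + H) - H) = -4 + 9 = 5)
z(s, d) = 7 - 4*s**2 (z(s, d) = 7 - (s + s)**2 = 7 - (2*s)**2 = 7 - 4*s**2)
sqrt(g(-60) + z(-35, V(5))) = sqrt(-60 + (7 - 4*(-35)**2)) = sqrt(-60 + (7 - 4*1225)) = sqrt(-60 + (7 - 4900)) = sqrt(-60 - 4893) = sqrt(-4953) = I*sqrt(4953)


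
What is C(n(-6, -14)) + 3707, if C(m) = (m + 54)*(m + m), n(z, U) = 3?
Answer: 4049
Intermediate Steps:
C(m) = 2*m*(54 + m) (C(m) = (54 + m)*(2*m) = 2*m*(54 + m))
C(n(-6, -14)) + 3707 = 2*3*(54 + 3) + 3707 = 2*3*57 + 3707 = 342 + 3707 = 4049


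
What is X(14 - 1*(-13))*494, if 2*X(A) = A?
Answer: 6669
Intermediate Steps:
X(A) = A/2
X(14 - 1*(-13))*494 = ((14 - 1*(-13))/2)*494 = ((14 + 13)/2)*494 = ((½)*27)*494 = (27/2)*494 = 6669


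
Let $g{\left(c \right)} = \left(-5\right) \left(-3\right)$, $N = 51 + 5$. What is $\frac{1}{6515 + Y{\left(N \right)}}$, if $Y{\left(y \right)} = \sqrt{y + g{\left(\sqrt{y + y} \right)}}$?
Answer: $\frac{6515}{42445154} - \frac{\sqrt{71}}{42445154} \approx 0.00015329$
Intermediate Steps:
$N = 56$
$g{\left(c \right)} = 15$
$Y{\left(y \right)} = \sqrt{15 + y}$ ($Y{\left(y \right)} = \sqrt{y + 15} = \sqrt{15 + y}$)
$\frac{1}{6515 + Y{\left(N \right)}} = \frac{1}{6515 + \sqrt{15 + 56}} = \frac{1}{6515 + \sqrt{71}}$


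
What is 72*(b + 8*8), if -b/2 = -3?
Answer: 5040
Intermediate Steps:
b = 6 (b = -2*(-3) = 6)
72*(b + 8*8) = 72*(6 + 8*8) = 72*(6 + 64) = 72*70 = 5040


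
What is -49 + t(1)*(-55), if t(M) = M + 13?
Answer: -819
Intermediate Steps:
t(M) = 13 + M
-49 + t(1)*(-55) = -49 + (13 + 1)*(-55) = -49 + 14*(-55) = -49 - 770 = -819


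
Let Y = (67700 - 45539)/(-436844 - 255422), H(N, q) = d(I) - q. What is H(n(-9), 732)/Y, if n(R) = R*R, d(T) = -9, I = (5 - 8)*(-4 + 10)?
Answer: 170989702/7387 ≈ 23147.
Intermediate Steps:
I = -18 (I = -3*6 = -18)
n(R) = R**2
H(N, q) = -9 - q
Y = -22161/692266 (Y = 22161/(-692266) = 22161*(-1/692266) = -22161/692266 ≈ -0.032012)
H(n(-9), 732)/Y = (-9 - 1*732)/(-22161/692266) = (-9 - 732)*(-692266/22161) = -741*(-692266/22161) = 170989702/7387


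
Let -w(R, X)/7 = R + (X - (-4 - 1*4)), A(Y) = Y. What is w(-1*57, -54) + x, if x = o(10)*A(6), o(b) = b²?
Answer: 1321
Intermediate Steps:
w(R, X) = -56 - 7*R - 7*X (w(R, X) = -7*(R + (X - (-4 - 1*4))) = -7*(R + (X - (-4 - 4))) = -7*(R + (X - 1*(-8))) = -7*(R + (X + 8)) = -7*(R + (8 + X)) = -7*(8 + R + X) = -56 - 7*R - 7*X)
x = 600 (x = 10²*6 = 100*6 = 600)
w(-1*57, -54) + x = (-56 - (-7)*57 - 7*(-54)) + 600 = (-56 - 7*(-57) + 378) + 600 = (-56 + 399 + 378) + 600 = 721 + 600 = 1321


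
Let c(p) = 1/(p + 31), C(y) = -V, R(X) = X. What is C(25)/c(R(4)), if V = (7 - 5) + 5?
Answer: -245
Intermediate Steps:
V = 7 (V = 2 + 5 = 7)
C(y) = -7 (C(y) = -1*7 = -7)
c(p) = 1/(31 + p)
C(25)/c(R(4)) = -7/(1/(31 + 4)) = -7/(1/35) = -7/1/35 = -7*35 = -245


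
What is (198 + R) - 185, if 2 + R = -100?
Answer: -89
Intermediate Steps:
R = -102 (R = -2 - 100 = -102)
(198 + R) - 185 = (198 - 102) - 185 = 96 - 185 = -89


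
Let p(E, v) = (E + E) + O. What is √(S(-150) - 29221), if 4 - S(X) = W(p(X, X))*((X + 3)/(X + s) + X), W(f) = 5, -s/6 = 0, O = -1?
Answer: I*√2847190/10 ≈ 168.74*I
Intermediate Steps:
p(E, v) = -1 + 2*E (p(E, v) = (E + E) - 1 = 2*E - 1 = -1 + 2*E)
s = 0 (s = -6*0 = 0)
S(X) = 4 - 5*X - 5*(3 + X)/X (S(X) = 4 - 5*((X + 3)/(X + 0) + X) = 4 - 5*((3 + X)/X + X) = 4 - 5*(X + (3 + X)/X) = 4 - (5*X + 5*(3 + X)/X) = 4 + (-5*X - 5*(3 + X)/X) = 4 - 5*X - 5*(3 + X)/X)
√(S(-150) - 29221) = √((-1 - 15/(-150) - 5*(-150)) - 29221) = √((-1 - 15*(-1/150) + 750) - 29221) = √((-1 + ⅒ + 750) - 29221) = √(7491/10 - 29221) = √(-284719/10) = I*√2847190/10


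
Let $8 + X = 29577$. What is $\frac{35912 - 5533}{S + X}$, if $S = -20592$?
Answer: $\frac{30379}{8977} \approx 3.3841$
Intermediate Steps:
$X = 29569$ ($X = -8 + 29577 = 29569$)
$\frac{35912 - 5533}{S + X} = \frac{35912 - 5533}{-20592 + 29569} = \frac{30379}{8977}$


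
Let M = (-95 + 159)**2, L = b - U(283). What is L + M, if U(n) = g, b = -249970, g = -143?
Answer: -245731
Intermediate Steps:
U(n) = -143
L = -249827 (L = -249970 - 1*(-143) = -249970 + 143 = -249827)
M = 4096 (M = 64**2 = 4096)
L + M = -249827 + 4096 = -245731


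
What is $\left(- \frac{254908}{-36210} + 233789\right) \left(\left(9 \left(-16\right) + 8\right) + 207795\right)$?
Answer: $\frac{878995067033041}{18105} \approx 4.855 \cdot 10^{10}$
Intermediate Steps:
$\left(- \frac{254908}{-36210} + 233789\right) \left(\left(9 \left(-16\right) + 8\right) + 207795\right) = \left(\left(-254908\right) \left(- \frac{1}{36210}\right) + 233789\right) \left(\left(-144 + 8\right) + 207795\right) = \left(\frac{127454}{18105} + 233789\right) \left(-136 + 207795\right) = \frac{4232877299}{18105} \cdot 207659 = \frac{878995067033041}{18105}$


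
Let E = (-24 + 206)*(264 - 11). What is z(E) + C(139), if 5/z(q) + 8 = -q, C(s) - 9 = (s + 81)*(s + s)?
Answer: 2817077121/46054 ≈ 61169.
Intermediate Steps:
E = 46046 (E = 182*253 = 46046)
C(s) = 9 + 2*s*(81 + s) (C(s) = 9 + (s + 81)*(s + s) = 9 + (81 + s)*(2*s) = 9 + 2*s*(81 + s))
z(q) = 5/(-8 - q)
z(E) + C(139) = -5/(8 + 46046) + (9 + 2*139**2 + 162*139) = -5/46054 + (9 + 2*19321 + 22518) = -5*1/46054 + (9 + 38642 + 22518) = -5/46054 + 61169 = 2817077121/46054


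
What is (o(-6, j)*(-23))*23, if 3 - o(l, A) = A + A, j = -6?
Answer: -7935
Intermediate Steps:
o(l, A) = 3 - 2*A (o(l, A) = 3 - (A + A) = 3 - 2*A)
(o(-6, j)*(-23))*23 = ((3 - 2*(-6))*(-23))*23 = ((3 + 12)*(-23))*23 = (15*(-23))*23 = -345*23 = -7935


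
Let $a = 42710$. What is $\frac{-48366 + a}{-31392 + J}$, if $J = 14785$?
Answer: $\frac{5656}{16607} \approx 0.34058$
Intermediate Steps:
$\frac{-48366 + a}{-31392 + J} = \frac{-48366 + 42710}{-31392 + 14785} = - \frac{5656}{-16607} = \left(-5656\right) \left(- \frac{1}{16607}\right) = \frac{5656}{16607}$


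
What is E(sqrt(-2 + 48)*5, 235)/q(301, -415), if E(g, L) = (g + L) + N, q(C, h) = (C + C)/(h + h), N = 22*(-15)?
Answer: 39425/301 - 2075*sqrt(46)/301 ≈ 84.225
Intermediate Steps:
N = -330
q(C, h) = C/h (q(C, h) = (2*C)/((2*h)) = (2*C)*(1/(2*h)) = C/h)
E(g, L) = -330 + L + g (E(g, L) = (g + L) - 330 = (L + g) - 330 = -330 + L + g)
E(sqrt(-2 + 48)*5, 235)/q(301, -415) = (-330 + 235 + sqrt(-2 + 48)*5)/((301/(-415))) = (-330 + 235 + sqrt(46)*5)/((301*(-1/415))) = (-330 + 235 + 5*sqrt(46))/(-301/415) = (-95 + 5*sqrt(46))*(-415/301) = 39425/301 - 2075*sqrt(46)/301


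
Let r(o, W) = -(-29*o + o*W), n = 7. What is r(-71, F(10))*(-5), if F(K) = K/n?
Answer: 68515/7 ≈ 9787.9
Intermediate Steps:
F(K) = K/7
r(o, W) = 29*o - W*o (r(o, W) = -(-29*o + W*o) = 29*o - W*o)
r(-71, F(10))*(-5) = -71*(29 - 10/7)*(-5) = -71*193/7*(-5) = -13703/7*(-5) = 68515/7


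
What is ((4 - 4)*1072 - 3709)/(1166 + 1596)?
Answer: -3709/2762 ≈ -1.3429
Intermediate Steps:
((4 - 4)*1072 - 3709)/(1166 + 1596) = (0*1072 - 3709)/2762 = (0 - 3709)*(1/2762) = -3709*1/2762 = -3709/2762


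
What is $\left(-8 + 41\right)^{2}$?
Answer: $1089$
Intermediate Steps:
$\left(-8 + 41\right)^{2} = 33^{2} = 1089$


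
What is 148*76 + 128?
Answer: 11376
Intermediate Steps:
148*76 + 128 = 11248 + 128 = 11376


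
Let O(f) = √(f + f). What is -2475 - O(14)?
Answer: -2475 - 2*√7 ≈ -2480.3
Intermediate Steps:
O(f) = √2*√f (O(f) = √(2*f) = √2*√f)
-2475 - O(14) = -2475 - √2*√14 = -2475 - 2*√7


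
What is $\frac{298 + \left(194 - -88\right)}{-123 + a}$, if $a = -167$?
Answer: $-2$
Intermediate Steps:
$\frac{298 + \left(194 - -88\right)}{-123 + a} = \frac{298 + \left(194 - -88\right)}{-123 - 167} = \frac{298 + \left(194 + 88\right)}{-290} = \left(298 + 282\right) \left(- \frac{1}{290}\right) = 580 \left(- \frac{1}{290}\right) = -2$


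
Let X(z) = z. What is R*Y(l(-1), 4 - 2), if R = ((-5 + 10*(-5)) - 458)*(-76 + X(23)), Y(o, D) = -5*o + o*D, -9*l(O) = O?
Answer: -9063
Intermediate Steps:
l(O) = -O/9
Y(o, D) = -5*o + D*o
R = 27189 (R = ((-5 + 10*(-5)) - 458)*(-76 + 23) = ((-5 - 50) - 458)*(-53) = (-55 - 458)*(-53) = -513*(-53) = 27189)
R*Y(l(-1), 4 - 2) = 27189*((-⅑*(-1))*(-5 + (4 - 2))) = 27189*((-5 + 2)/9) = 27189*((⅑)*(-3)) = 27189*(-⅓) = -9063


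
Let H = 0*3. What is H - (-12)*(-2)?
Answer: -24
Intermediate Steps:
H = 0
H - (-12)*(-2) = 0 - (-12)*(-2) = 0 - 3*8 = 0 - 24 = -24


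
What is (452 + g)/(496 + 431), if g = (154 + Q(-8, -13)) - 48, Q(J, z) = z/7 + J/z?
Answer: 50665/84357 ≈ 0.60060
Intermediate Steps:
Q(J, z) = z/7 + J/z (Q(J, z) = z*(⅐) + J/z = z/7 + J/z)
g = 9533/91 (g = (154 + ((⅐)*(-13) - 8/(-13))) - 48 = (154 + (-13/7 - 8*(-1/13))) - 48 = (154 + (-13/7 + 8/13)) - 48 = (154 - 113/91) - 48 = 13901/91 - 48 = 9533/91 ≈ 104.76)
(452 + g)/(496 + 431) = (452 + 9533/91)/(496 + 431) = (50665/91)/927 = (50665/91)*(1/927) = 50665/84357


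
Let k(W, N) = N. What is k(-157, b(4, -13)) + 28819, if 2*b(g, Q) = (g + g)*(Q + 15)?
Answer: 28827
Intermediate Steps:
b(g, Q) = g*(15 + Q) (b(g, Q) = ((g + g)*(Q + 15))/2 = ((2*g)*(15 + Q))/2 = (2*g*(15 + Q))/2 = g*(15 + Q))
k(-157, b(4, -13)) + 28819 = 4*(15 - 13) + 28819 = 4*2 + 28819 = 8 + 28819 = 28827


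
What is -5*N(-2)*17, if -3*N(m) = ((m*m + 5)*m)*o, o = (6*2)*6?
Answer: -36720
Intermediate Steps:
o = 72 (o = 12*6 = 72)
N(m) = -24*m*(5 + m**2) (N(m) = -(m*m + 5)*m*72/3 = -(m**2 + 5)*m*72/3 = -(5 + m**2)*m*72/3 = -m*(5 + m**2)*72/3 = -24*m*(5 + m**2))
-5*N(-2)*17 = -(-120)*(-2)*(5 + (-2)**2)*17 = -(-120)*(-2)*(5 + 4)*17 = -(-120)*(-2)*9*17 = -5*432*17 = -2160*17 = -36720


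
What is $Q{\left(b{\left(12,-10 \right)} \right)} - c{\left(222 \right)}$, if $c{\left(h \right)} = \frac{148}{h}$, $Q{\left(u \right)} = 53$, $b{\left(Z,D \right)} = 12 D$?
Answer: $\frac{157}{3} \approx 52.333$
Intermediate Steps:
$Q{\left(b{\left(12,-10 \right)} \right)} - c{\left(222 \right)} = 53 - \frac{148}{222} = 53 - 148 \cdot \frac{1}{222} = 53 - \frac{2}{3} = \frac{157}{3}$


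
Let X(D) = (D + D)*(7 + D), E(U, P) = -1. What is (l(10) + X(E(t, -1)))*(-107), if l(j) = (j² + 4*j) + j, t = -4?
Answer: -14766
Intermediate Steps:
l(j) = j² + 5*j
X(D) = 2*D*(7 + D) (X(D) = (2*D)*(7 + D) = 2*D*(7 + D))
(l(10) + X(E(t, -1)))*(-107) = (10*(5 + 10) + 2*(-1)*(7 - 1))*(-107) = (10*15 + 2*(-1)*6)*(-107) = (150 - 12)*(-107) = 138*(-107) = -14766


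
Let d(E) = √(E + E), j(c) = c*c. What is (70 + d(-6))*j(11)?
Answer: 8470 + 242*I*√3 ≈ 8470.0 + 419.16*I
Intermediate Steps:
j(c) = c²
d(E) = √2*√E (d(E) = √(2*E) = √2*√E)
(70 + d(-6))*j(11) = (70 + √2*√(-6))*11² = (70 + √2*(I*√6))*121 = (70 + 2*I*√3)*121 = 8470 + 242*I*√3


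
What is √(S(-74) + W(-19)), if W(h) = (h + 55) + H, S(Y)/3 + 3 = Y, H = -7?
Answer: I*√202 ≈ 14.213*I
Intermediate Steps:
S(Y) = -9 + 3*Y
W(h) = 48 + h (W(h) = (h + 55) - 7 = (55 + h) - 7 = 48 + h)
√(S(-74) + W(-19)) = √((-9 + 3*(-74)) + (48 - 19)) = √((-9 - 222) + 29) = √(-231 + 29) = √(-202) = I*√202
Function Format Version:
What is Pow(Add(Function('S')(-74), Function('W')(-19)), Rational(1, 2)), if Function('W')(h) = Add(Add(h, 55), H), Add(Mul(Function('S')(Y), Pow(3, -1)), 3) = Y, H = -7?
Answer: Mul(I, Pow(202, Rational(1, 2))) ≈ Mul(14.213, I)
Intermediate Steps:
Function('S')(Y) = Add(-9, Mul(3, Y))
Function('W')(h) = Add(48, h) (Function('W')(h) = Add(Add(h, 55), -7) = Add(Add(55, h), -7) = Add(48, h))
Pow(Add(Function('S')(-74), Function('W')(-19)), Rational(1, 2)) = Pow(Add(Add(-9, Mul(3, -74)), Add(48, -19)), Rational(1, 2)) = Pow(Add(Add(-9, -222), 29), Rational(1, 2)) = Pow(Add(-231, 29), Rational(1, 2)) = Pow(-202, Rational(1, 2)) = Mul(I, Pow(202, Rational(1, 2)))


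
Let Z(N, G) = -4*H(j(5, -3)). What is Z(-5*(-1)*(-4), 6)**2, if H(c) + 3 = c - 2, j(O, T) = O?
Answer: 0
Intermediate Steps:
H(c) = -5 + c (H(c) = -3 + (c - 2) = -3 + (-2 + c) = -5 + c)
Z(N, G) = 0 (Z(N, G) = -4*(-5 + 5) = -4*0 = 0)
Z(-5*(-1)*(-4), 6)**2 = 0**2 = 0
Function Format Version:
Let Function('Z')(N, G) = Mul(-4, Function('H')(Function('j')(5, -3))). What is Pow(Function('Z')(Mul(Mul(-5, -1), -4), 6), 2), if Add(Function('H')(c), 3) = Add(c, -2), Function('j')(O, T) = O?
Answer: 0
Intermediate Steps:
Function('H')(c) = Add(-5, c) (Function('H')(c) = Add(-3, Add(c, -2)) = Add(-3, Add(-2, c)) = Add(-5, c))
Function('Z')(N, G) = 0 (Function('Z')(N, G) = Mul(-4, Add(-5, 5)) = Mul(-4, 0) = 0)
Pow(Function('Z')(Mul(Mul(-5, -1), -4), 6), 2) = Pow(0, 2) = 0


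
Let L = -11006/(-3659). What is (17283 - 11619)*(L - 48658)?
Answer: -1008354081024/3659 ≈ -2.7558e+8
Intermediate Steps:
L = 11006/3659 (L = -11006*(-1/3659) = 11006/3659 ≈ 3.0079)
(17283 - 11619)*(L - 48658) = (17283 - 11619)*(11006/3659 - 48658) = 5664*(-178028616/3659) = -1008354081024/3659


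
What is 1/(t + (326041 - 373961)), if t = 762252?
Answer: 1/714332 ≈ 1.3999e-6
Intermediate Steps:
1/(t + (326041 - 373961)) = 1/(762252 + (326041 - 373961)) = 1/(762252 - 47920) = 1/714332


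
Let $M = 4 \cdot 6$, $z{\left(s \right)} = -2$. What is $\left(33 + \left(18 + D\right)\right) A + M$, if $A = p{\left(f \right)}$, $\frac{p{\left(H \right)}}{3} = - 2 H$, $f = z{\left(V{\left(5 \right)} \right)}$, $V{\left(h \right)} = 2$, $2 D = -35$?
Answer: $426$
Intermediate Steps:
$D = - \frac{35}{2}$ ($D = \frac{1}{2} \left(-35\right) = - \frac{35}{2} \approx -17.5$)
$f = -2$
$p{\left(H \right)} = - 6 H$ ($p{\left(H \right)} = 3 \left(- 2 H\right) = - 6 H$)
$A = 12$ ($A = \left(-6\right) \left(-2\right) = 12$)
$M = 24$
$\left(33 + \left(18 + D\right)\right) A + M = \left(33 + \left(18 - \frac{35}{2}\right)\right) 12 + 24 = \left(33 + \frac{1}{2}\right) 12 + 24 = \frac{67}{2} \cdot 12 + 24 = 402 + 24 = 426$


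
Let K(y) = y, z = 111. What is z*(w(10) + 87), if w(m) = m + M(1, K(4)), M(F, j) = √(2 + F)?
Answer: 10767 + 111*√3 ≈ 10959.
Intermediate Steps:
w(m) = m + √3 (w(m) = m + √(2 + 1) = m + √3)
z*(w(10) + 87) = 111*((10 + √3) + 87) = 111*(97 + √3) = 10767 + 111*√3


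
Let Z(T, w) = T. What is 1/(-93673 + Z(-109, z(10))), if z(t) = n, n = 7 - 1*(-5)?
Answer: -1/93782 ≈ -1.0663e-5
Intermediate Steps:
n = 12 (n = 7 + 5 = 12)
z(t) = 12
1/(-93673 + Z(-109, z(10))) = 1/(-93673 - 109) = 1/(-93782) = -1/93782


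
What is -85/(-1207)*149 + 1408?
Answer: 100713/71 ≈ 1418.5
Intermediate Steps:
-85/(-1207)*149 + 1408 = -85*(-1/1207)*149 + 1408 = (5/71)*149 + 1408 = 745/71 + 1408 = 100713/71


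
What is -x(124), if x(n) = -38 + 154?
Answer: -116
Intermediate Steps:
x(n) = 116
-x(124) = -1*116 = -116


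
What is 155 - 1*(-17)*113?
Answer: 2076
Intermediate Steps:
155 - 1*(-17)*113 = 155 + 17*113 = 155 + 1921 = 2076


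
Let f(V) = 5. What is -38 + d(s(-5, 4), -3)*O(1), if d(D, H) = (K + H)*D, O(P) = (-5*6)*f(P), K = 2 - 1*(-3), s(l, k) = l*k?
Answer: 5962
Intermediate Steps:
s(l, k) = k*l
K = 5 (K = 2 + 3 = 5)
O(P) = -150 (O(P) = -5*6*5 = -30*5 = -150)
d(D, H) = D*(5 + H) (d(D, H) = (5 + H)*D = D*(5 + H))
-38 + d(s(-5, 4), -3)*O(1) = -38 + ((4*(-5))*(5 - 3))*(-150) = -38 - 20*2*(-150) = -38 - 40*(-150) = -38 + 6000 = 5962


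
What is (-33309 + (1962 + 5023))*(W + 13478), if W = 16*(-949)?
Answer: 44908744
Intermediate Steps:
W = -15184
(-33309 + (1962 + 5023))*(W + 13478) = (-33309 + (1962 + 5023))*(-15184 + 13478) = (-33309 + 6985)*(-1706) = -26324*(-1706) = 44908744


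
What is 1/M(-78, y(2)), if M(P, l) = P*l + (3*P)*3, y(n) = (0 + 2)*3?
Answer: -1/1170 ≈ -0.00085470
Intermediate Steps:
y(n) = 6 (y(n) = 2*3 = 6)
M(P, l) = 9*P + P*l (M(P, l) = P*l + 9*P = 9*P + P*l)
1/M(-78, y(2)) = 1/(-78*(9 + 6)) = 1/(-78*15) = 1/(-1170) = -1/1170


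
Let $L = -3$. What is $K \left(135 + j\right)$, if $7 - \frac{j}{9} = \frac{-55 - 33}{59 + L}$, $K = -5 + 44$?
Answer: $\frac{57915}{7} \approx 8273.6$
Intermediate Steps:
$K = 39$
$j = \frac{540}{7}$ ($j = 63 - 9 \frac{-55 - 33}{59 - 3} = 63 - 9 \left(- \frac{88}{56}\right) = 63 - 9 \left(\left(-88\right) \frac{1}{56}\right) = 63 - - \frac{99}{7} = 63 + \frac{99}{7} = \frac{540}{7} \approx 77.143$)
$K \left(135 + j\right) = 39 \left(135 + \frac{540}{7}\right) = 39 \cdot \frac{1485}{7} = \frac{57915}{7}$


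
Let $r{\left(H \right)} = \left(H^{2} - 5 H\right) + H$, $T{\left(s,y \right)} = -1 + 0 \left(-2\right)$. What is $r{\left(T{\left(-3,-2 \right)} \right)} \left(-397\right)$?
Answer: $-1985$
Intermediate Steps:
$T{\left(s,y \right)} = -1$ ($T{\left(s,y \right)} = -1 + 0 = -1$)
$r{\left(H \right)} = H^{2} - 4 H$
$r{\left(T{\left(-3,-2 \right)} \right)} \left(-397\right) = - (-4 - 1) \left(-397\right) = \left(-1\right) \left(-5\right) \left(-397\right) = 5 \left(-397\right) = -1985$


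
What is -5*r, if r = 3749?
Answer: -18745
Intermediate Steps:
-5*r = -5*3749 = -18745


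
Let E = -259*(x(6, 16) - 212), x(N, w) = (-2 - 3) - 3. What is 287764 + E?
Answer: 344744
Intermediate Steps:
x(N, w) = -8 (x(N, w) = -5 - 3 = -8)
E = 56980 (E = -259*(-8 - 212) = -259*(-220) = 56980)
287764 + E = 287764 + 56980 = 344744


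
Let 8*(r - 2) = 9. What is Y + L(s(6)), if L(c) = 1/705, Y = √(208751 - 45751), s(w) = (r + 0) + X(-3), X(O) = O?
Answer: 1/705 + 10*√1630 ≈ 403.73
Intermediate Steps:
r = 25/8 (r = 2 + (⅛)*9 = 2 + 9/8 = 25/8 ≈ 3.1250)
s(w) = ⅛ (s(w) = (25/8 + 0) - 3 = 25/8 - 3 = ⅛)
Y = 10*√1630 (Y = √163000 = 10*√1630 ≈ 403.73)
L(c) = 1/705
Y + L(s(6)) = 10*√1630 + 1/705 = 1/705 + 10*√1630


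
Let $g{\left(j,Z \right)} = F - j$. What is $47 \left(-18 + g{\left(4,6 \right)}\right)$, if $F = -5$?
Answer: $-1269$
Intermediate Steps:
$g{\left(j,Z \right)} = -5 - j$
$47 \left(-18 + g{\left(4,6 \right)}\right) = 47 \left(-18 - 9\right) = 47 \left(-27\right) = -1269$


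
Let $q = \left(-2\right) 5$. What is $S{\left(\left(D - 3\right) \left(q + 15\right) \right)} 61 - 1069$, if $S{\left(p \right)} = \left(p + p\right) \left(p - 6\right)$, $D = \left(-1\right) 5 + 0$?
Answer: $223411$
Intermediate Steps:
$q = -10$
$D = -5$ ($D = -5 + 0 = -5$)
$S{\left(p \right)} = 2 p \left(-6 + p\right)$
$S{\left(\left(D - 3\right) \left(q + 15\right) \right)} 61 - 1069 = 2 \left(-5 - 3\right) \left(-10 + 15\right) \left(-6 + \left(-5 - 3\right) \left(-10 + 15\right)\right) 61 - 1069 = 2 \left(\left(-8\right) 5\right) \left(-6 - 40\right) 61 - 1069 = 2 \left(-40\right) \left(-6 - 40\right) 61 - 1069 = 2 \left(-40\right) \left(-46\right) 61 - 1069 = 3680 \cdot 61 - 1069 = 224480 - 1069 = 223411$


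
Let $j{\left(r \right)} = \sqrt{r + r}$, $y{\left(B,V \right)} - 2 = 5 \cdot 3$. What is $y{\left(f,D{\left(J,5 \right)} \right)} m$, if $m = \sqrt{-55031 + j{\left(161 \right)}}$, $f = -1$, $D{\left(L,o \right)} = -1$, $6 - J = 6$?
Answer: $17 \sqrt{-55031 + \sqrt{322}} \approx 3987.3 i$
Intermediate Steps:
$J = 0$ ($J = 6 - 6 = 0$)
$y{\left(B,V \right)} = 17$ ($y{\left(B,V \right)} = 2 + 5 \cdot 3 = 2 + 15 = 17$)
$j{\left(r \right)} = \sqrt{2} \sqrt{r}$ ($j{\left(r \right)} = \sqrt{2 r} = \sqrt{2} \sqrt{r}$)
$m = \sqrt{-55031 + \sqrt{322}}$ ($m = \sqrt{-55031 + \sqrt{2} \sqrt{161}} = \sqrt{-55031 + \sqrt{322}} \approx 234.55 i$)
$y{\left(f,D{\left(J,5 \right)} \right)} m = 17 \sqrt{-55031 + \sqrt{322}}$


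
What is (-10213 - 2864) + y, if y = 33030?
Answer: 19953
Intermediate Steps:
(-10213 - 2864) + y = (-10213 - 2864) + 33030 = -13077 + 33030 = 19953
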